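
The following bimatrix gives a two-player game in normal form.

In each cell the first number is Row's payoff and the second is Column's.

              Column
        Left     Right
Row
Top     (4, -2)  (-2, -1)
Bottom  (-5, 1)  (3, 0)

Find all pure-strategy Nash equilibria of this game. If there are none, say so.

This game has no pure Nash equilibrium.

Row against Left: payoffs 4, -5 → best response Top.
Row against Right: payoffs -2, 3 → best response Bottom.
Column against Top: payoffs -2, -1 → best response Right.
Column against Bottom: payoffs 1, 0 → best response Left.
No profile is a mutual best response for all players.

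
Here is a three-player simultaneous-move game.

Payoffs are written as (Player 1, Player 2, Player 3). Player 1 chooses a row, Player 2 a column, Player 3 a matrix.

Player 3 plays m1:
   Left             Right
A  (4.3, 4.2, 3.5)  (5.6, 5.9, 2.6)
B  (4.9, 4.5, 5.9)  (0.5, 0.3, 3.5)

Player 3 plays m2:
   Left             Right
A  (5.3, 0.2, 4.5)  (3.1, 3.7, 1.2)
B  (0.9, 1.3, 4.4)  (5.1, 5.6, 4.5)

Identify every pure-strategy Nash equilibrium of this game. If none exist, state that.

Player 1 against (Left, m1): payoffs 4.3, 4.9 → best response B.
Player 1 against (Left, m2): payoffs 5.3, 0.9 → best response A.
Player 1 against (Right, m1): payoffs 5.6, 0.5 → best response A.
Player 1 against (Right, m2): payoffs 3.1, 5.1 → best response B.
Player 2 against (A, m1): payoffs 4.2, 5.9 → best response Right.
Player 2 against (A, m2): payoffs 0.2, 3.7 → best response Right.
Player 2 against (B, m1): payoffs 4.5, 0.3 → best response Left.
Player 2 against (B, m2): payoffs 1.3, 5.6 → best response Right.
Player 3 against (A, Left): payoffs 3.5, 4.5 → best response m2.
Player 3 against (A, Right): payoffs 2.6, 1.2 → best response m1.
Player 3 against (B, Left): payoffs 5.9, 4.4 → best response m1.
Player 3 against (B, Right): payoffs 3.5, 4.5 → best response m2.
Mutual best responses: (A, Right, m1); (B, Left, m1); (B, Right, m2).

(A, Right, m1), (B, Left, m1), (B, Right, m2)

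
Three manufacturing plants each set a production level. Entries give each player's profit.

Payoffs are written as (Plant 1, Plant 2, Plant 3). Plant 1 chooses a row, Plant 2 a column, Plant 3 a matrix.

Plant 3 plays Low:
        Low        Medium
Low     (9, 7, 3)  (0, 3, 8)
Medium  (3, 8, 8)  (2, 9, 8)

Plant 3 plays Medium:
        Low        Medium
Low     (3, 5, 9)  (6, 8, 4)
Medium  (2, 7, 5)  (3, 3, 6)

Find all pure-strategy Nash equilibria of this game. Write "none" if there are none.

(Medium, Medium, Low)

For each strategy profile, look for a profitable unilateral deviation.
(Low, Low, Low): Plant 3 can switch to Medium (3 → 9). Not NE.
(Low, Low, Medium): Plant 2 can switch to Medium (5 → 8). Not NE.
(Low, Medium, Low): Plant 1 can switch to Medium (0 → 2). Not NE.
(Low, Medium, Medium): Plant 3 can switch to Low (4 → 8). Not NE.
(Medium, Low, Low): Plant 1 can switch to Low (3 → 9). Not NE.
(Medium, Low, Medium): Plant 1 can switch to Low (2 → 3). Not NE.
(Medium, Medium, Low): Plant 1 gets 2, best alternative 0; Plant 2 gets 9, best alternative 8; Plant 3 gets 8, best alternative 6. No profitable deviation — NE.
(Medium, Medium, Medium): Plant 1 can switch to Low (3 → 6). Not NE.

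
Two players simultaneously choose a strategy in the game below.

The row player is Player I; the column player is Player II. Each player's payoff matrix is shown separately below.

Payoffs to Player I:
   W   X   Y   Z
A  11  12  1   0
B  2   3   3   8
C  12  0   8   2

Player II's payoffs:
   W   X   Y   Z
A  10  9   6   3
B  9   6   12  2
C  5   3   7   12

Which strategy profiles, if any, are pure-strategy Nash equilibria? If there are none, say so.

This game has no pure Nash equilibrium.

For each strategy profile, look for a profitable unilateral deviation.
(A, W): Player I can switch to C (11 → 12). Not NE.
(A, X): Player II can switch to W (9 → 10). Not NE.
(A, Y): Player I can switch to B (1 → 3). Not NE.
(A, Z): Player I can switch to B (0 → 8). Not NE.
(B, W): Player I can switch to A (2 → 11). Not NE.
(B, X): Player I can switch to A (3 → 12). Not NE.
(B, Y): Player I can switch to C (3 → 8). Not NE.
(B, Z): Player II can switch to W (2 → 9). Not NE.
(C, W): Player II can switch to Y (5 → 7). Not NE.
(C, X): Player I can switch to A (0 → 12). Not NE.
(The remaining 2 profiles each have a profitable deviation by the same check.)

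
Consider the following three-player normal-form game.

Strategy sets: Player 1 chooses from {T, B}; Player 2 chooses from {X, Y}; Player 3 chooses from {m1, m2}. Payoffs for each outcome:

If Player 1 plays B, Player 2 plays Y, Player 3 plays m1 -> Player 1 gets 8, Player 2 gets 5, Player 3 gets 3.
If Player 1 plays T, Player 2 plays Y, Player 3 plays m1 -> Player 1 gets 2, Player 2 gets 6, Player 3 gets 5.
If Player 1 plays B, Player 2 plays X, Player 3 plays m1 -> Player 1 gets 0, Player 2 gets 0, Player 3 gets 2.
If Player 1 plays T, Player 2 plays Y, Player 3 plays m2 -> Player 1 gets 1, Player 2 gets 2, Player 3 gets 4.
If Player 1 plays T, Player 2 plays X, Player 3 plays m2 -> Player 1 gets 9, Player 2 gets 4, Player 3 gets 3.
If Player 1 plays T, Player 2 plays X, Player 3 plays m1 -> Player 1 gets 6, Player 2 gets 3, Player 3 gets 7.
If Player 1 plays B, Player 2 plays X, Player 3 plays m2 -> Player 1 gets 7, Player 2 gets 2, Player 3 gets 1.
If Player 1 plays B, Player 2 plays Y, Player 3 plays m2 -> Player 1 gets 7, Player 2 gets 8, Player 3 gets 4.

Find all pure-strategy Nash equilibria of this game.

Pure NE: (B, Y, m2)

Player 1 against (X, m1): payoffs 6, 0 → best response T.
Player 1 against (X, m2): payoffs 9, 7 → best response T.
Player 1 against (Y, m1): payoffs 2, 8 → best response B.
Player 1 against (Y, m2): payoffs 1, 7 → best response B.
Player 2 against (T, m1): payoffs 3, 6 → best response Y.
Player 2 against (T, m2): payoffs 4, 2 → best response X.
Player 2 against (B, m1): payoffs 0, 5 → best response Y.
Player 2 against (B, m2): payoffs 2, 8 → best response Y.
Player 3 against (T, X): payoffs 7, 3 → best response m1.
Player 3 against (T, Y): payoffs 5, 4 → best response m1.
Player 3 against (B, X): payoffs 2, 1 → best response m1.
Player 3 against (B, Y): payoffs 3, 4 → best response m2.
Mutual best responses: (B, Y, m2).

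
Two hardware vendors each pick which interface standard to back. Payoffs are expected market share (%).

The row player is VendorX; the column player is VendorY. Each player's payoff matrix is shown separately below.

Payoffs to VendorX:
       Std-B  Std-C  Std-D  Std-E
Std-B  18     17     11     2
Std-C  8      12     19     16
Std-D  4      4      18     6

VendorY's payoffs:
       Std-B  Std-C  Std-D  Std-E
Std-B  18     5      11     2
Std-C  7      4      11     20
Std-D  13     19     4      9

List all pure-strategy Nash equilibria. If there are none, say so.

For each player, find the best response to each opponent profile; mutual best responses are the pure NE.
VendorX against Std-B: payoffs 18, 8, 4 → best response Std-B.
VendorX against Std-C: payoffs 17, 12, 4 → best response Std-B.
VendorX against Std-D: payoffs 11, 19, 18 → best response Std-C.
VendorX against Std-E: payoffs 2, 16, 6 → best response Std-C.
VendorY against Std-B: payoffs 18, 5, 11, 2 → best response Std-B.
VendorY against Std-C: payoffs 7, 4, 11, 20 → best response Std-E.
VendorY against Std-D: payoffs 13, 19, 4, 9 → best response Std-C.
Mutual best responses: (Std-B, Std-B); (Std-C, Std-E).

(Std-B, Std-B); (Std-C, Std-E)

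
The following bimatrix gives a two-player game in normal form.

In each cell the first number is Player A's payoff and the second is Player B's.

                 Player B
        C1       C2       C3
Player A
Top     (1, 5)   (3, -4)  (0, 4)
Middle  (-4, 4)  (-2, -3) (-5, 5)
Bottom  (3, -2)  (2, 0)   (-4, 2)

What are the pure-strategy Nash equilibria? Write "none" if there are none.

No pure-strategy Nash equilibrium.

Player A against C1: payoffs 1, -4, 3 → best response Bottom.
Player A against C2: payoffs 3, -2, 2 → best response Top.
Player A against C3: payoffs 0, -5, -4 → best response Top.
Player B against Top: payoffs 5, -4, 4 → best response C1.
Player B against Middle: payoffs 4, -3, 5 → best response C3.
Player B against Bottom: payoffs -2, 0, 2 → best response C3.
No profile is a mutual best response for all players.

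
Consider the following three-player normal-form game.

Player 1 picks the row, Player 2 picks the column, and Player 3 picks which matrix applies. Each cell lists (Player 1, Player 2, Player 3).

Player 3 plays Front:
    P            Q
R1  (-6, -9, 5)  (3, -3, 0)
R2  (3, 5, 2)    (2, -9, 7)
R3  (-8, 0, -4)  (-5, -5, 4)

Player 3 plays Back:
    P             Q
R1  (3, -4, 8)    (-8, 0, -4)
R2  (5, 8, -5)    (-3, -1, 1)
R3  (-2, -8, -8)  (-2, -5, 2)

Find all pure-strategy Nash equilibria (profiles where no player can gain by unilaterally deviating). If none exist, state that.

Player 1 against (P, Front): payoffs -6, 3, -8 → best response R2.
Player 1 against (P, Back): payoffs 3, 5, -2 → best response R2.
Player 1 against (Q, Front): payoffs 3, 2, -5 → best response R1.
Player 1 against (Q, Back): payoffs -8, -3, -2 → best response R3.
Player 2 against (R1, Front): payoffs -9, -3 → best response Q.
Player 2 against (R1, Back): payoffs -4, 0 → best response Q.
Player 2 against (R2, Front): payoffs 5, -9 → best response P.
Player 2 against (R2, Back): payoffs 8, -1 → best response P.
Player 2 against (R3, Front): payoffs 0, -5 → best response P.
Player 2 against (R3, Back): payoffs -8, -5 → best response Q.
Player 3 against (R1, P): payoffs 5, 8 → best response Back.
Player 3 against (R1, Q): payoffs 0, -4 → best response Front.
Player 3 against (R2, P): payoffs 2, -5 → best response Front.
Player 3 against (R2, Q): payoffs 7, 1 → best response Front.
Player 3 against (R3, P): payoffs -4, -8 → best response Front.
Player 3 against (R3, Q): payoffs 4, 2 → best response Front.
Mutual best responses: (R1, Q, Front); (R2, P, Front).

Pure-strategy Nash equilibria: (R1, Q, Front) and (R2, P, Front)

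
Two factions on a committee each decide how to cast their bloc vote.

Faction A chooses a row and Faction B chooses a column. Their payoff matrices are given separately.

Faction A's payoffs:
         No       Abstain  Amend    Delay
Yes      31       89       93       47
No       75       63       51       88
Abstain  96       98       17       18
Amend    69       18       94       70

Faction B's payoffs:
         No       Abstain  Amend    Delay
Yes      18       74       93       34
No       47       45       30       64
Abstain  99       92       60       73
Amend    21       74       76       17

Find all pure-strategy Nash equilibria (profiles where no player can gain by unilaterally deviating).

Faction A against No: payoffs 31, 75, 96, 69 → best response Abstain.
Faction A against Abstain: payoffs 89, 63, 98, 18 → best response Abstain.
Faction A against Amend: payoffs 93, 51, 17, 94 → best response Amend.
Faction A against Delay: payoffs 47, 88, 18, 70 → best response No.
Faction B against Yes: payoffs 18, 74, 93, 34 → best response Amend.
Faction B against No: payoffs 47, 45, 30, 64 → best response Delay.
Faction B against Abstain: payoffs 99, 92, 60, 73 → best response No.
Faction B against Amend: payoffs 21, 74, 76, 17 → best response Amend.
Mutual best responses: (No, Delay); (Abstain, No); (Amend, Amend).

The pure Nash equilibria are (No, Delay); (Abstain, No); (Amend, Amend).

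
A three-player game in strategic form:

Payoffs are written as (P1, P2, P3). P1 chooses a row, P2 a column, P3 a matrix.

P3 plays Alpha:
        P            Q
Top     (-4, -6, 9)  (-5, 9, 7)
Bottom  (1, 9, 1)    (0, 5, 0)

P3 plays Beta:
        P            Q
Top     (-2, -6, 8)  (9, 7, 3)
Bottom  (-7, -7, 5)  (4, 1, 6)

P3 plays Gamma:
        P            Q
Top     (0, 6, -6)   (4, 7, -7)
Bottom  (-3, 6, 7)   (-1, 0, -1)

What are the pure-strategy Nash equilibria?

Mark each player's best response to every combination of opponents' strategies; a profile where every player is best-responding is a pure Nash equilibrium.
P1 against (P, Alpha): payoffs -4, 1 → best response Bottom.
P1 against (P, Beta): payoffs -2, -7 → best response Top.
P1 against (P, Gamma): payoffs 0, -3 → best response Top.
P1 against (Q, Alpha): payoffs -5, 0 → best response Bottom.
P1 against (Q, Beta): payoffs 9, 4 → best response Top.
P1 against (Q, Gamma): payoffs 4, -1 → best response Top.
P2 against (Top, Alpha): payoffs -6, 9 → best response Q.
P2 against (Top, Beta): payoffs -6, 7 → best response Q.
P2 against (Top, Gamma): payoffs 6, 7 → best response Q.
P2 against (Bottom, Alpha): payoffs 9, 5 → best response P.
P2 against (Bottom, Beta): payoffs -7, 1 → best response Q.
P2 against (Bottom, Gamma): payoffs 6, 0 → best response P.
P3 against (Top, P): payoffs 9, 8, -6 → best response Alpha.
P3 against (Top, Q): payoffs 7, 3, -7 → best response Alpha.
P3 against (Bottom, P): payoffs 1, 5, 7 → best response Gamma.
P3 against (Bottom, Q): payoffs 0, 6, -1 → best response Beta.
No profile is a mutual best response for all players.

none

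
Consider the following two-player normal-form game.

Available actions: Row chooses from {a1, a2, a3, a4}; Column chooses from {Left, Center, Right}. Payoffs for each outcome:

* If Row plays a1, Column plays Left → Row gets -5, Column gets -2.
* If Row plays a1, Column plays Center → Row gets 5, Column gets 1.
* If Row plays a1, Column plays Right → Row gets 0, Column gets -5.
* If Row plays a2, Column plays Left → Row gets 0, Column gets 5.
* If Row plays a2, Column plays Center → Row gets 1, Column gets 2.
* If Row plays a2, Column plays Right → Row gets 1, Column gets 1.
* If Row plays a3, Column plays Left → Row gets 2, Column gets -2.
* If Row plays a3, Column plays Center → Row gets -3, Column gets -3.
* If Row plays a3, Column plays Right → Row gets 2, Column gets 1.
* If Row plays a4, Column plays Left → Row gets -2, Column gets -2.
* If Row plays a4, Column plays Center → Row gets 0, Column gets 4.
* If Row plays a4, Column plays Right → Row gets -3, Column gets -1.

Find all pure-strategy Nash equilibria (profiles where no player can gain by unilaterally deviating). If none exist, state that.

Pure-strategy Nash equilibria: (a1, Center), (a3, Right)

(a1, Left): Row can switch to a2 (-5 → 0). Not NE.
(a1, Center): Row gets 5, best alternative 1; Column gets 1, best alternative -2. No profitable deviation — NE.
(a1, Right): Row can switch to a2 (0 → 1). Not NE.
(a2, Left): Row can switch to a3 (0 → 2). Not NE.
(a2, Center): Row can switch to a1 (1 → 5). Not NE.
(a2, Right): Row can switch to a3 (1 → 2). Not NE.
(a3, Left): Column can switch to Right (-2 → 1). Not NE.
(a3, Center): Row can switch to a1 (-3 → 5). Not NE.
(a3, Right): Row gets 2, best alternative 1; Column gets 1, best alternative -2. No profitable deviation — NE.
(a4, Left): Row can switch to a2 (-2 → 0). Not NE.
(a4, Center): Row can switch to a1 (0 → 5). Not NE.
(a4, Right): Row can switch to a1 (-3 → 0). Not NE.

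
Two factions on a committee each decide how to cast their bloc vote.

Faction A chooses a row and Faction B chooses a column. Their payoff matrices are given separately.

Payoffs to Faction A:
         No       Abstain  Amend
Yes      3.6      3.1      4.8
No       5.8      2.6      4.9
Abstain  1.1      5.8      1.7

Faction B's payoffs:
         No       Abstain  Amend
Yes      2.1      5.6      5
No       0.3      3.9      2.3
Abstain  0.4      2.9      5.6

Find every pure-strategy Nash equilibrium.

There is no pure-strategy Nash equilibrium.

(Yes, No): Faction A can switch to No (3.6 → 5.8). Not NE.
(Yes, Abstain): Faction A can switch to Abstain (3.1 → 5.8). Not NE.
(Yes, Amend): Faction A can switch to No (4.8 → 4.9). Not NE.
(No, No): Faction B can switch to Abstain (0.3 → 3.9). Not NE.
(No, Abstain): Faction A can switch to Yes (2.6 → 3.1). Not NE.
(No, Amend): Faction B can switch to Abstain (2.3 → 3.9). Not NE.
(The remaining 3 profiles each have a profitable deviation by the same check.)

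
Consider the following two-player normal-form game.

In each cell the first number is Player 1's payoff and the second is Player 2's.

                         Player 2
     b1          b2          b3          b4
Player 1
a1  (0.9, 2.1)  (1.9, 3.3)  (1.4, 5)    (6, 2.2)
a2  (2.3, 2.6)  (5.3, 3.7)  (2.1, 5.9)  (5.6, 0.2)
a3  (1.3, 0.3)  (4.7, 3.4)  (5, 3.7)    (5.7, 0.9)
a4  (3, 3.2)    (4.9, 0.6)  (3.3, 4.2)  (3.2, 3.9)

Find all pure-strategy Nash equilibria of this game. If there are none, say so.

Player 1 against b1: payoffs 0.9, 2.3, 1.3, 3 → best response a4.
Player 1 against b2: payoffs 1.9, 5.3, 4.7, 4.9 → best response a2.
Player 1 against b3: payoffs 1.4, 2.1, 5, 3.3 → best response a3.
Player 1 against b4: payoffs 6, 5.6, 5.7, 3.2 → best response a1.
Player 2 against a1: payoffs 2.1, 3.3, 5, 2.2 → best response b3.
Player 2 against a2: payoffs 2.6, 3.7, 5.9, 0.2 → best response b3.
Player 2 against a3: payoffs 0.3, 3.4, 3.7, 0.9 → best response b3.
Player 2 against a4: payoffs 3.2, 0.6, 4.2, 3.9 → best response b3.
Mutual best responses: (a3, b3).

The unique pure-strategy Nash equilibrium is (a3, b3).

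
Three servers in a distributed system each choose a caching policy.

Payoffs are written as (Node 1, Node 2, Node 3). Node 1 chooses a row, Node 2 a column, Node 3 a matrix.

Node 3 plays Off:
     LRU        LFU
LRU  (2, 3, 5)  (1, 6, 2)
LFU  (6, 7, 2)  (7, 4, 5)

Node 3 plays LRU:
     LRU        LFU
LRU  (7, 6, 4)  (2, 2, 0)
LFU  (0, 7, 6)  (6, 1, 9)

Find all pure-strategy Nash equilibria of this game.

For each strategy profile, look for a profitable unilateral deviation.
(LRU, LRU, Off): Node 1 can switch to LFU (2 → 6). Not NE.
(LRU, LRU, LRU): Node 3 can switch to Off (4 → 5). Not NE.
(LRU, LFU, Off): Node 1 can switch to LFU (1 → 7). Not NE.
(LRU, LFU, LRU): Node 1 can switch to LFU (2 → 6). Not NE.
(LFU, LRU, Off): Node 3 can switch to LRU (2 → 6). Not NE.
(LFU, LRU, LRU): Node 1 can switch to LRU (0 → 7). Not NE.
(LFU, LFU, Off): Node 2 can switch to LRU (4 → 7). Not NE.
(LFU, LFU, LRU): Node 2 can switch to LRU (1 → 7). Not NE.

There is no pure-strategy Nash equilibrium.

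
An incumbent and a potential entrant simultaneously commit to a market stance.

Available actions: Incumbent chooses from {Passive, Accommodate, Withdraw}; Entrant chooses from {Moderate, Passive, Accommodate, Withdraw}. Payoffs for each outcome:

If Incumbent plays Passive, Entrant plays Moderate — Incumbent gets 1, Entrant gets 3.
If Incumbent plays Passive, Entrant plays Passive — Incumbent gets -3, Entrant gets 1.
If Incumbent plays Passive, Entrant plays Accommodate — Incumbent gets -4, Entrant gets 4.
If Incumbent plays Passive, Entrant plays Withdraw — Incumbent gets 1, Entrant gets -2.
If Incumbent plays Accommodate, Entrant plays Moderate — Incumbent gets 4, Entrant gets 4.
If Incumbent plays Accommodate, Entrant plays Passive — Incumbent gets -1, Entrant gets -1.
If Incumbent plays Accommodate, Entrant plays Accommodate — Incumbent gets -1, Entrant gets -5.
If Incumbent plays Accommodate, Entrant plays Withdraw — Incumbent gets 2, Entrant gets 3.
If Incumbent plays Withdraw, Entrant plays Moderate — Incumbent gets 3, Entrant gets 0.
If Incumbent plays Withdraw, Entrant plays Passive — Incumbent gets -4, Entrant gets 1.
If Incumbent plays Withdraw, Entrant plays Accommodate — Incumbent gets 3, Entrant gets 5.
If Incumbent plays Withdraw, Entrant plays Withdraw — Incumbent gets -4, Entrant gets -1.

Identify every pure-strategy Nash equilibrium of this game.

The pure Nash equilibria are (Accommodate, Moderate), (Withdraw, Accommodate).

Incumbent against Moderate: payoffs 1, 4, 3 → best response Accommodate.
Incumbent against Passive: payoffs -3, -1, -4 → best response Accommodate.
Incumbent against Accommodate: payoffs -4, -1, 3 → best response Withdraw.
Incumbent against Withdraw: payoffs 1, 2, -4 → best response Accommodate.
Entrant against Passive: payoffs 3, 1, 4, -2 → best response Accommodate.
Entrant against Accommodate: payoffs 4, -1, -5, 3 → best response Moderate.
Entrant against Withdraw: payoffs 0, 1, 5, -1 → best response Accommodate.
Mutual best responses: (Accommodate, Moderate); (Withdraw, Accommodate).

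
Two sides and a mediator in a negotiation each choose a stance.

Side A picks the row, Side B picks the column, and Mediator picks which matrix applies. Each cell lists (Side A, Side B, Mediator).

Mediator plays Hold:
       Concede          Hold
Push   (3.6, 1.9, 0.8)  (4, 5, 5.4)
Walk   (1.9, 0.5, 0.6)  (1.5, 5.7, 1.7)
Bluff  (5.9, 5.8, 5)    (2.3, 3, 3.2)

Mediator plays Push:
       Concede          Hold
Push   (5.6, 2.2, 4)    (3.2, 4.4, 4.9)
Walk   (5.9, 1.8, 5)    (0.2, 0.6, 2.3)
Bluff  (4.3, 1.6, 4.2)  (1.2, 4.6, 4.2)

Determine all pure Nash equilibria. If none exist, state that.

Pure-strategy Nash equilibria: (Push, Hold, Hold), (Walk, Concede, Push), (Bluff, Concede, Hold)

Side A against (Concede, Hold): payoffs 3.6, 1.9, 5.9 → best response Bluff.
Side A against (Concede, Push): payoffs 5.6, 5.9, 4.3 → best response Walk.
Side A against (Hold, Hold): payoffs 4, 1.5, 2.3 → best response Push.
Side A against (Hold, Push): payoffs 3.2, 0.2, 1.2 → best response Push.
Side B against (Push, Hold): payoffs 1.9, 5 → best response Hold.
Side B against (Push, Push): payoffs 2.2, 4.4 → best response Hold.
Side B against (Walk, Hold): payoffs 0.5, 5.7 → best response Hold.
Side B against (Walk, Push): payoffs 1.8, 0.6 → best response Concede.
Side B against (Bluff, Hold): payoffs 5.8, 3 → best response Concede.
Side B against (Bluff, Push): payoffs 1.6, 4.6 → best response Hold.
Mediator against (Push, Concede): payoffs 0.8, 4 → best response Push.
Mediator against (Push, Hold): payoffs 5.4, 4.9 → best response Hold.
Mediator against (Walk, Concede): payoffs 0.6, 5 → best response Push.
Mediator against (Walk, Hold): payoffs 1.7, 2.3 → best response Push.
Mediator against (Bluff, Concede): payoffs 5, 4.2 → best response Hold.
Mediator against (Bluff, Hold): payoffs 3.2, 4.2 → best response Push.
Mutual best responses: (Push, Hold, Hold); (Walk, Concede, Push); (Bluff, Concede, Hold).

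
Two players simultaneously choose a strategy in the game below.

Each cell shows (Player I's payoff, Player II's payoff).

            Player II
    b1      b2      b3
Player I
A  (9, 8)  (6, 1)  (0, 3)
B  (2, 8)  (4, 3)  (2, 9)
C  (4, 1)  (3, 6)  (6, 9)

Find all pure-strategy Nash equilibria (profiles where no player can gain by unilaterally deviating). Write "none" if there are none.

Pure-strategy Nash equilibria: (A, b1); (C, b3)

(A, b1): Player I gets 9, best alternative 4; Player II gets 8, best alternative 3. No profitable deviation — NE.
(A, b2): Player II can switch to b1 (1 → 8). Not NE.
(A, b3): Player I can switch to B (0 → 2). Not NE.
(B, b1): Player I can switch to A (2 → 9). Not NE.
(B, b2): Player I can switch to A (4 → 6). Not NE.
(B, b3): Player I can switch to C (2 → 6). Not NE.
(C, b1): Player I can switch to A (4 → 9). Not NE.
(C, b3): Player I gets 6, best alternative 2; Player II gets 9, best alternative 6. No profitable deviation — NE.
(The remaining 1 profile has a profitable deviation by the same check.)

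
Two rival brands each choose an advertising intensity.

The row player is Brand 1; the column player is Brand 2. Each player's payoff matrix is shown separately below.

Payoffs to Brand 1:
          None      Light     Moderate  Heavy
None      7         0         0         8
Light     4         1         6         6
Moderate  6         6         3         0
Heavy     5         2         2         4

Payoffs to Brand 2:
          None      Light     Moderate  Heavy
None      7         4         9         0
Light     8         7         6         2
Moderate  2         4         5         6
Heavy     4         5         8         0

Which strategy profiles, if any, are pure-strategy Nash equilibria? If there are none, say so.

This game has no pure Nash equilibrium.

Mark each player's best response to every combination of opponents' strategies; a profile where every player is best-responding is a pure Nash equilibrium.
Brand 1 against None: payoffs 7, 4, 6, 5 → best response None.
Brand 1 against Light: payoffs 0, 1, 6, 2 → best response Moderate.
Brand 1 against Moderate: payoffs 0, 6, 3, 2 → best response Light.
Brand 1 against Heavy: payoffs 8, 6, 0, 4 → best response None.
Brand 2 against None: payoffs 7, 4, 9, 0 → best response Moderate.
Brand 2 against Light: payoffs 8, 7, 6, 2 → best response None.
Brand 2 against Moderate: payoffs 2, 4, 5, 6 → best response Heavy.
Brand 2 against Heavy: payoffs 4, 5, 8, 0 → best response Moderate.
No profile is a mutual best response for all players.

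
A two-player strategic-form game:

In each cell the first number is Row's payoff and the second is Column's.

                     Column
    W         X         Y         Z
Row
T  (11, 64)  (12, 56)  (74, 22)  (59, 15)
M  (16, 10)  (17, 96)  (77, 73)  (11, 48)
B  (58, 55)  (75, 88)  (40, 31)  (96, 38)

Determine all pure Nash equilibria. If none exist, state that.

Row against W: payoffs 11, 16, 58 → best response B.
Row against X: payoffs 12, 17, 75 → best response B.
Row against Y: payoffs 74, 77, 40 → best response M.
Row against Z: payoffs 59, 11, 96 → best response B.
Column against T: payoffs 64, 56, 22, 15 → best response W.
Column against M: payoffs 10, 96, 73, 48 → best response X.
Column against B: payoffs 55, 88, 31, 38 → best response X.
Mutual best responses: (B, X).

The unique pure-strategy Nash equilibrium is (B, X).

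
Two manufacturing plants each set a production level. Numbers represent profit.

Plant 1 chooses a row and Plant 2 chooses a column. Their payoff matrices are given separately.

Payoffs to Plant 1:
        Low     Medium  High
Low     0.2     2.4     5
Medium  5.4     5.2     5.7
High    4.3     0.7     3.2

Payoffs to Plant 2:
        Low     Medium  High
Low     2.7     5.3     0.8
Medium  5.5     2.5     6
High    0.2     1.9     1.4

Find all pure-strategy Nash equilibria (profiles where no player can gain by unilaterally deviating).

The unique pure-strategy Nash equilibrium is (Medium, High).

(Low, Low): Plant 1 can switch to Medium (0.2 → 5.4). Not NE.
(Low, Medium): Plant 1 can switch to Medium (2.4 → 5.2). Not NE.
(Low, High): Plant 1 can switch to Medium (5 → 5.7). Not NE.
(Medium, Low): Plant 2 can switch to High (5.5 → 6). Not NE.
(Medium, Medium): Plant 2 can switch to Low (2.5 → 5.5). Not NE.
(Medium, High): Plant 1 gets 5.7, best alternative 5; Plant 2 gets 6, best alternative 5.5. No profitable deviation — NE.
(High, Low): Plant 1 can switch to Medium (4.3 → 5.4). Not NE.
(High, Medium): Plant 1 can switch to Low (0.7 → 2.4). Not NE.
(High, High): Plant 1 can switch to Low (3.2 → 5). Not NE.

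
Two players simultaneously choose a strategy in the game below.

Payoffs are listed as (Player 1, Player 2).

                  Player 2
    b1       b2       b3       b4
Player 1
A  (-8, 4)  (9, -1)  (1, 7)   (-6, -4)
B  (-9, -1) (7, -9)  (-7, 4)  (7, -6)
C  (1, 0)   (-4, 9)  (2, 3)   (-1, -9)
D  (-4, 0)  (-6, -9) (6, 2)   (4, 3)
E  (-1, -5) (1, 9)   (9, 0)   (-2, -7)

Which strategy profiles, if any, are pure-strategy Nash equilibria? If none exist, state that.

For each strategy profile, look for a profitable unilateral deviation.
(A, b1): Player 1 can switch to C (-8 → 1). Not NE.
(A, b2): Player 2 can switch to b1 (-1 → 4). Not NE.
(A, b3): Player 1 can switch to C (1 → 2). Not NE.
(A, b4): Player 1 can switch to B (-6 → 7). Not NE.
(B, b1): Player 1 can switch to A (-9 → -8). Not NE.
(B, b2): Player 1 can switch to A (7 → 9). Not NE.
(B, b3): Player 1 can switch to A (-7 → 1). Not NE.
(B, b4): Player 2 can switch to b1 (-6 → -1). Not NE.
(C, b1): Player 2 can switch to b2 (0 → 9). Not NE.
(C, b2): Player 1 can switch to A (-4 → 9). Not NE.
(C, b3): Player 1 can switch to D (2 → 6). Not NE.
(C, b4): Player 1 can switch to B (-1 → 7). Not NE.
(The remaining 8 profiles each have a profitable deviation by the same check.)

There is no pure-strategy Nash equilibrium.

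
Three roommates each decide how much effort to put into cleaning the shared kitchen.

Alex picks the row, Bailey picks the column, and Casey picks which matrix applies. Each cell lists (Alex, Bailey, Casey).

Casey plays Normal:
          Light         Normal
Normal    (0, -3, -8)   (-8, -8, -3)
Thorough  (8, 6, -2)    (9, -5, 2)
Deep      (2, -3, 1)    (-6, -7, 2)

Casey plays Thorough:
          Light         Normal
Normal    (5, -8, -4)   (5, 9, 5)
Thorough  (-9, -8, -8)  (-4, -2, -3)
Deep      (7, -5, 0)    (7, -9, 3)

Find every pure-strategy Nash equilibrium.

Mark each player's best response to every combination of opponents' strategies; a profile where every player is best-responding is a pure Nash equilibrium.
Alex against (Light, Normal): payoffs 0, 8, 2 → best response Thorough.
Alex against (Light, Thorough): payoffs 5, -9, 7 → best response Deep.
Alex against (Normal, Normal): payoffs -8, 9, -6 → best response Thorough.
Alex against (Normal, Thorough): payoffs 5, -4, 7 → best response Deep.
Bailey against (Normal, Normal): payoffs -3, -8 → best response Light.
Bailey against (Normal, Thorough): payoffs -8, 9 → best response Normal.
Bailey against (Thorough, Normal): payoffs 6, -5 → best response Light.
Bailey against (Thorough, Thorough): payoffs -8, -2 → best response Normal.
Bailey against (Deep, Normal): payoffs -3, -7 → best response Light.
Bailey against (Deep, Thorough): payoffs -5, -9 → best response Light.
Casey against (Normal, Light): payoffs -8, -4 → best response Thorough.
Casey against (Normal, Normal): payoffs -3, 5 → best response Thorough.
Casey against (Thorough, Light): payoffs -2, -8 → best response Normal.
Casey against (Thorough, Normal): payoffs 2, -3 → best response Normal.
Casey against (Deep, Light): payoffs 1, 0 → best response Normal.
Casey against (Deep, Normal): payoffs 2, 3 → best response Thorough.
Mutual best responses: (Thorough, Light, Normal).

Pure NE: (Thorough, Light, Normal)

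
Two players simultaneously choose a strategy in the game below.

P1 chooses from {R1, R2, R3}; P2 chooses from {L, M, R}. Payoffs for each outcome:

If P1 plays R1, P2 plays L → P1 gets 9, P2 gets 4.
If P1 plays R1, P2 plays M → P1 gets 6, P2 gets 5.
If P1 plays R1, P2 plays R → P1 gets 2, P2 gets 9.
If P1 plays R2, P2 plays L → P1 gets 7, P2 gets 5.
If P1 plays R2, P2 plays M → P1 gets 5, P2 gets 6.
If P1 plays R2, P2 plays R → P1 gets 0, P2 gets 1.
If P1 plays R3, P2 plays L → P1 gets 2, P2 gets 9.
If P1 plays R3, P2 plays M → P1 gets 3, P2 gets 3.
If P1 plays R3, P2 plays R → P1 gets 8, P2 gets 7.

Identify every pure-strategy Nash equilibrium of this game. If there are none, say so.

Check each profile: it is a Nash equilibrium iff no player can strictly gain by switching unilaterally.
(R1, L): P2 can switch to M (4 → 5). Not NE.
(R1, M): P2 can switch to R (5 → 9). Not NE.
(R1, R): P1 can switch to R3 (2 → 8). Not NE.
(R2, L): P1 can switch to R1 (7 → 9). Not NE.
(R2, M): P1 can switch to R1 (5 → 6). Not NE.
(R2, R): P1 can switch to R1 (0 → 2). Not NE.
(R3, L): P1 can switch to R1 (2 → 9). Not NE.
(R3, M): P1 can switch to R1 (3 → 6). Not NE.
(R3, R): P2 can switch to L (7 → 9). Not NE.

No pure-strategy Nash equilibrium.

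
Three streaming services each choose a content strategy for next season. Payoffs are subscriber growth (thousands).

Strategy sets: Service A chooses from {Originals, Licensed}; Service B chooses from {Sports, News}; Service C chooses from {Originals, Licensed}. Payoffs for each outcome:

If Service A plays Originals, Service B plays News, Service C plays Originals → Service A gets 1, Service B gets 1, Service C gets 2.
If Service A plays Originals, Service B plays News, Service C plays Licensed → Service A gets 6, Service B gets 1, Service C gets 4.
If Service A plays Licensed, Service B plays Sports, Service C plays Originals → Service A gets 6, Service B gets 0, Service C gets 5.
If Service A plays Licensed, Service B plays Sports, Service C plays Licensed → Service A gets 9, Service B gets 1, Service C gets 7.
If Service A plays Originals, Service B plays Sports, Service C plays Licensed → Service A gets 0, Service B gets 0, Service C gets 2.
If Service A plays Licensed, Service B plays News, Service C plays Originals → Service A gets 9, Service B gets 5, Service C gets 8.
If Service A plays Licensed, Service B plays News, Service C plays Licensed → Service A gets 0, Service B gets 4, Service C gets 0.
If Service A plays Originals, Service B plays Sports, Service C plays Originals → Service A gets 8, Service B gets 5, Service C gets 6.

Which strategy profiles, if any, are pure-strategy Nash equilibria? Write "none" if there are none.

(Originals, Sports, Originals) and (Originals, News, Licensed) and (Licensed, News, Originals)

For each strategy profile, look for a profitable unilateral deviation.
(Originals, Sports, Originals): Service A gets 8, best alternative 6; Service B gets 5, best alternative 1; Service C gets 6, best alternative 2. No profitable deviation — NE.
(Originals, Sports, Licensed): Service A can switch to Licensed (0 → 9). Not NE.
(Originals, News, Originals): Service A can switch to Licensed (1 → 9). Not NE.
(Originals, News, Licensed): Service A gets 6, best alternative 0; Service B gets 1, best alternative 0; Service C gets 4, best alternative 2. No profitable deviation — NE.
(Licensed, Sports, Originals): Service A can switch to Originals (6 → 8). Not NE.
(Licensed, Sports, Licensed): Service B can switch to News (1 → 4). Not NE.
(Licensed, News, Originals): Service A gets 9, best alternative 1; Service B gets 5, best alternative 0; Service C gets 8, best alternative 0. No profitable deviation — NE.
(Licensed, News, Licensed): Service A can switch to Originals (0 → 6). Not NE.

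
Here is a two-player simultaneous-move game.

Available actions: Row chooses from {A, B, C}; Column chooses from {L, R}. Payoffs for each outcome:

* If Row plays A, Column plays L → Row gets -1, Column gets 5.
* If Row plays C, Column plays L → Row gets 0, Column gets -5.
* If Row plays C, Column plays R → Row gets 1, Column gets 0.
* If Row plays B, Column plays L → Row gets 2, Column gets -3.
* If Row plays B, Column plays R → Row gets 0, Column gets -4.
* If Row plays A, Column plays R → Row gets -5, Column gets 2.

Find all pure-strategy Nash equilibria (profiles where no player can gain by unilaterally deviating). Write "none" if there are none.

Check each profile: it is a Nash equilibrium iff no player can strictly gain by switching unilaterally.
(A, L): Row can switch to B (-1 → 2). Not NE.
(A, R): Row can switch to B (-5 → 0). Not NE.
(B, L): Row gets 2, best alternative 0; Column gets -3, best alternative -4. No profitable deviation — NE.
(B, R): Row can switch to C (0 → 1). Not NE.
(C, L): Row can switch to B (0 → 2). Not NE.
(C, R): Row gets 1, best alternative 0; Column gets 0, best alternative -5. No profitable deviation — NE.

The pure Nash equilibria are (B, L), (C, R).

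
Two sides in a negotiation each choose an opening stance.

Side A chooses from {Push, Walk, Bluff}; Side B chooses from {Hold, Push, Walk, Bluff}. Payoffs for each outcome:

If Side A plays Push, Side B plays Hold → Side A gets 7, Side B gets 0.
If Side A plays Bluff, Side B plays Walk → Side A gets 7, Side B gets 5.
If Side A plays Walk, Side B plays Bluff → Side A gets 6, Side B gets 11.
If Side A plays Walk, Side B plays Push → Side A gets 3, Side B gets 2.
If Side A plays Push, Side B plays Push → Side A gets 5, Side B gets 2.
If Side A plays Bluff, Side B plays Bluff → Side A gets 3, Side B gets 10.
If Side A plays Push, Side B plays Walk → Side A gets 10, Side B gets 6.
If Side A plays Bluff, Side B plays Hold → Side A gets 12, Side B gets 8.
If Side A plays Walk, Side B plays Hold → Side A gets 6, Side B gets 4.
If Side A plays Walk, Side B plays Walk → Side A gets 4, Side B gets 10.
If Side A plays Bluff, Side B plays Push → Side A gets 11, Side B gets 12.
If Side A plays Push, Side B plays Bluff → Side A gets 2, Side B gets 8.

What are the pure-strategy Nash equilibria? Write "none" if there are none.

Side A against Hold: payoffs 7, 6, 12 → best response Bluff.
Side A against Push: payoffs 5, 3, 11 → best response Bluff.
Side A against Walk: payoffs 10, 4, 7 → best response Push.
Side A against Bluff: payoffs 2, 6, 3 → best response Walk.
Side B against Push: payoffs 0, 2, 6, 8 → best response Bluff.
Side B against Walk: payoffs 4, 2, 10, 11 → best response Bluff.
Side B against Bluff: payoffs 8, 12, 5, 10 → best response Push.
Mutual best responses: (Walk, Bluff); (Bluff, Push).

The pure Nash equilibria are (Walk, Bluff), (Bluff, Push).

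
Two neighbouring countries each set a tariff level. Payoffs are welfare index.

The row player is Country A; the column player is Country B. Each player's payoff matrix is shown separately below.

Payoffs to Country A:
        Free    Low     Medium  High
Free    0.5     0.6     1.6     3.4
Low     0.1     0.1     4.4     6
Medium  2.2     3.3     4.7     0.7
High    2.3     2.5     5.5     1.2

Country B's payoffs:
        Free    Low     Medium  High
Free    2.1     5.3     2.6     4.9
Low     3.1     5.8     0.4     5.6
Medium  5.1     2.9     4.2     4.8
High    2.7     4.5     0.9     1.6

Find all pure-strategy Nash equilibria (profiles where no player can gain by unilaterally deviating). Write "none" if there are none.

(Free, Free): Country A can switch to Medium (0.5 → 2.2). Not NE.
(Free, Low): Country A can switch to Medium (0.6 → 3.3). Not NE.
(Free, Medium): Country A can switch to Low (1.6 → 4.4). Not NE.
(Free, High): Country A can switch to Low (3.4 → 6). Not NE.
(Low, Free): Country A can switch to Free (0.1 → 0.5). Not NE.
(Low, Low): Country A can switch to Free (0.1 → 0.6). Not NE.
(Low, Medium): Country A can switch to Medium (4.4 → 4.7). Not NE.
(Low, High): Country B can switch to Low (5.6 → 5.8). Not NE.
(Medium, Free): Country A can switch to High (2.2 → 2.3). Not NE.
(Medium, Low): Country B can switch to Free (2.9 → 5.1). Not NE.
(Medium, Medium): Country A can switch to High (4.7 → 5.5). Not NE.
(Medium, High): Country A can switch to Free (0.7 → 3.4). Not NE.
(The remaining 4 profiles each have a profitable deviation by the same check.)

No pure-strategy Nash equilibrium.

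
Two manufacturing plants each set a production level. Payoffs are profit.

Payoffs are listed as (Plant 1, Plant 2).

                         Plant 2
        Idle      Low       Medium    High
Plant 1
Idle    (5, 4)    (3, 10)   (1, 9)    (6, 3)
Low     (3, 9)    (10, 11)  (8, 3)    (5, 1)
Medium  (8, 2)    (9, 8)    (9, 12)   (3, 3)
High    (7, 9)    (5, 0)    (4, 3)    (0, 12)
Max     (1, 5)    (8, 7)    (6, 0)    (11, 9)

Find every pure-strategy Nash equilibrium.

For each strategy profile, look for a profitable unilateral deviation.
(Idle, Idle): Plant 1 can switch to Medium (5 → 8). Not NE.
(Idle, Low): Plant 1 can switch to Low (3 → 10). Not NE.
(Idle, Medium): Plant 1 can switch to Low (1 → 8). Not NE.
(Idle, High): Plant 1 can switch to Max (6 → 11). Not NE.
(Low, Idle): Plant 1 can switch to Idle (3 → 5). Not NE.
(Low, Low): Plant 1 gets 10, best alternative 9; Plant 2 gets 11, best alternative 9. No profitable deviation — NE.
(Low, Medium): Plant 1 can switch to Medium (8 → 9). Not NE.
(Medium, Medium): Plant 1 gets 9, best alternative 8; Plant 2 gets 12, best alternative 8. No profitable deviation — NE.
(Max, High): Plant 1 gets 11, best alternative 6; Plant 2 gets 9, best alternative 7. No profitable deviation — NE.
(The remaining 11 profiles each have a profitable deviation by the same check.)

Pure-strategy Nash equilibria: (Low, Low) and (Medium, Medium) and (Max, High)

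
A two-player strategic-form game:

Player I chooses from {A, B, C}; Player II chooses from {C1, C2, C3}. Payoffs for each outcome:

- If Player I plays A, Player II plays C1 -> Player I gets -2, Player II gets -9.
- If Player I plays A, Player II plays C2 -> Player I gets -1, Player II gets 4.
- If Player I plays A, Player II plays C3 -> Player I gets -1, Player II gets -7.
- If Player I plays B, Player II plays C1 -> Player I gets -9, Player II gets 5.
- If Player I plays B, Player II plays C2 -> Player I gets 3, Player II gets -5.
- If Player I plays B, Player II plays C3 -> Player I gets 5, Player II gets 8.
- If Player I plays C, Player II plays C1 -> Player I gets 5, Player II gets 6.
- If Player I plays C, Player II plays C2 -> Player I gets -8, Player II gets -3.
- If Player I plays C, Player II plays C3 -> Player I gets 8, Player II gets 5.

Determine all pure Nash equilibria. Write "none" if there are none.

For each player, find the best response to each opponent profile; mutual best responses are the pure NE.
Player I against C1: payoffs -2, -9, 5 → best response C.
Player I against C2: payoffs -1, 3, -8 → best response B.
Player I against C3: payoffs -1, 5, 8 → best response C.
Player II against A: payoffs -9, 4, -7 → best response C2.
Player II against B: payoffs 5, -5, 8 → best response C3.
Player II against C: payoffs 6, -3, 5 → best response C1.
Mutual best responses: (C, C1).

The unique pure-strategy Nash equilibrium is (C, C1).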